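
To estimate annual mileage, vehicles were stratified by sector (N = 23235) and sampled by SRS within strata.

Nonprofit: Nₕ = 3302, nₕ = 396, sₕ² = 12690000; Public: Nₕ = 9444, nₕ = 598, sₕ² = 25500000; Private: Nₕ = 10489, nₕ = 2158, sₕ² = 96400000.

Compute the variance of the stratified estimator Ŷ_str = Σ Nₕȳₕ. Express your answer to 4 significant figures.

Var(Ŷ_str) = Σₕ Nₕ²(1 − fₕ)sₕ²/nₕ.
Nonprofit: 3302²·(1 − 396/3302)·12690000/396 = 3.0749575 × 10^11.
Public: 9444²·(1 − 598/9444)·25500000/598 = 3.5623937 × 10^12.
Private: 10489²·(1 − 2158/10489)·96400000/2158 = 3.9035236 × 10^12.
Sum = 7.7734131 × 10^12.

7.773 × 10^12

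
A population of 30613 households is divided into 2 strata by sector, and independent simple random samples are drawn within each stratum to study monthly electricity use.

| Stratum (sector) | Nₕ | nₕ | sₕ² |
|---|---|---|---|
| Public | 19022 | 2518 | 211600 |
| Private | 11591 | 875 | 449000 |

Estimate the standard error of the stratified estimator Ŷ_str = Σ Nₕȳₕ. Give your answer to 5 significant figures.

300200

Var(Ŷ_str) = Σₕ Nₕ²(1 − fₕ)sₕ²/nₕ.
Public: 19022²·(1 − 2518/19022)·211600/2518 = 2.6381855 × 10^10.
Private: 11591²·(1 − 875/11591)·449000/875 = 6.3737041 × 10^10.
Sum = 9.0118896 × 10^10.
SE = √(9.0118896 × 10^10) = 300200.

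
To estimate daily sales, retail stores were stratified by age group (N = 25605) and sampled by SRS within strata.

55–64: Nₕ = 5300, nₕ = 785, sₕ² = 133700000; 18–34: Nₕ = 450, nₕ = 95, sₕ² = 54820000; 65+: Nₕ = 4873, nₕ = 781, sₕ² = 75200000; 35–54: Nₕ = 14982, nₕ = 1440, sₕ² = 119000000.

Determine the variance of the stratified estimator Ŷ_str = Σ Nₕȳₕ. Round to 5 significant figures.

2.2854 × 10^13

Var(Ŷ_str) = Σₕ Nₕ²(1 − fₕ)sₕ²/nₕ.
55–64: 5300²·(1 − 785/5300)·133700000/785 = 4.0756359 × 10^12.
18–34: 450²·(1 − 95/450)·54820000/95 = 9.2184158 × 10^10.
65+: 4873²·(1 − 781/4873)·75200000/781 = 1.9199895 × 10^12.
35–54: 14982²·(1 − 1440/14982)·119000000/1440 = 1.6766294 × 10^13.
Sum = 2.2854104 × 10^13.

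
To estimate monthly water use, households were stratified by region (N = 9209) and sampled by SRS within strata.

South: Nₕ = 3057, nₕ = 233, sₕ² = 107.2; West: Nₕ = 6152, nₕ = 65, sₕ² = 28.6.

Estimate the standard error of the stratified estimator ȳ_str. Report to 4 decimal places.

Var(ȳ_str) = Σₕ Wₕ²(1 − fₕ)sₕ²/nₕ with Wₕ = Nₕ/N, N = 9209.
South: Wₕ = 0.33195787; term = 0.33195787²·(1 − 0.07621851)·107.2/233 = 0.04683538.
West: Wₕ = 0.66804213; term = 0.66804213²·(1 − 0.01056567)·28.6/65 = 0.19428862.
Sum = 0.241124.
SE = √(0.241124) = 0.4910.

0.4910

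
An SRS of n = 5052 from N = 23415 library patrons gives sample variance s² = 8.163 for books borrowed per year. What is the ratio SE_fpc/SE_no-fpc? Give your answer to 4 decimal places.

0.8856

f = n/N = 5052/23415 = 0.21575913.
SE_no-fpc = √(s²/n) = 0.040196962; SE_fpc = √((1−f)s²/n) = 0.035597374.
Ratio = √(1−f) = 0.88557375.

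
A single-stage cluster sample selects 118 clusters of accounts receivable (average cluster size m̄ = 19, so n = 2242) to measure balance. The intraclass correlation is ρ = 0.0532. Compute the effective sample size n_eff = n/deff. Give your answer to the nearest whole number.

deff = 1 + (19 − 1)·0.0532 = 1 + 0.9576 = 1.9576.
n_eff = 2242 / 1.9576 = 1145.

1145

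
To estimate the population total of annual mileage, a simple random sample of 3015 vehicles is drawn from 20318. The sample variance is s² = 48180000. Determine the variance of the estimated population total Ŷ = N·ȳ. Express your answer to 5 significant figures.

Var(Ŷ) = N²·Var(ȳ) = N²·(1 − n/N)·s²/n.
f = 3015/20318 = 0.14839059; Var(ȳ) = 0.85160941·48180000/3015 = 13608.803.
Var(Ŷ) = 20318² · 13608.803 = 5.6180014 × 10^12.

5.6180 × 10^12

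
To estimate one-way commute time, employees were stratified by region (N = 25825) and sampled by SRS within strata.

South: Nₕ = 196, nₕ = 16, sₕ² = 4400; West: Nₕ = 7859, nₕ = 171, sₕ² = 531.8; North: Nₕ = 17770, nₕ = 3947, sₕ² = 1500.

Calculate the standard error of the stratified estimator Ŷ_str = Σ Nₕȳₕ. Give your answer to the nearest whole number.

17057

Var(Ŷ_str) = Σₕ Nₕ²(1 − fₕ)sₕ²/nₕ.
South: 196²·(1 − 16/196)·4400/16 = 9.702 × 10^6.
West: 7859²·(1 − 171/7859)·531.8/171 = 1.8790264 × 10^8.
North: 17770²·(1 − 3947/17770)·1500/3947 = 9.3349902 × 10^7.
Sum = 2.9095454 × 10^8.
SE = √(2.9095454 × 10^8) = 17057.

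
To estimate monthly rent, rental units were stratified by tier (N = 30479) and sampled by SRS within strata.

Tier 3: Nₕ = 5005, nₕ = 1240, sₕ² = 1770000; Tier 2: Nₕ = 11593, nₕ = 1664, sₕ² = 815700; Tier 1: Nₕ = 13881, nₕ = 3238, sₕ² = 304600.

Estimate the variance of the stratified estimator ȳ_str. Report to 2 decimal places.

Var(ȳ_str) = Σₕ Wₕ²(1 − fₕ)sₕ²/nₕ with Wₕ = Nₕ/N, N = 30479.
Tier 3: Wₕ = 0.16421142; term = 0.16421142²·(1 − 0.24775225)·1770000/1240 = 28.95471.
Tier 2: Wₕ = 0.38036025; term = 0.38036025²·(1 − 0.14353489)·815700/1664 = 60.740318.
Tier 1: Wₕ = 0.45542833; term = 0.45542833²·(1 − 0.23326850)·304600/3238 = 14.960167.
Sum = 104.6552.

104.66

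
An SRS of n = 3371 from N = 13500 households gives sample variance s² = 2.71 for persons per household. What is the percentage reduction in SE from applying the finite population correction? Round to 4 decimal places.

13.3804

f = n/N = 3371/13500 = 0.24970370.
SE_no-fpc = √(s²/n) = 0.028353408; SE_fpc = √((1−f)s²/n) = 0.024559622.
Ratio = √(1−f) = 0.86619645. Reduction = 100·(1 − 0.86619645) = 13.3804%.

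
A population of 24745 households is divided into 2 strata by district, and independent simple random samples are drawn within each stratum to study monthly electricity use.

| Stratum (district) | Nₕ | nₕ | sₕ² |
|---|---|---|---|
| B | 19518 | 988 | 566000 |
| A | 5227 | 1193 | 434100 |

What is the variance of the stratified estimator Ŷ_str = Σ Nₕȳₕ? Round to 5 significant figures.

Var(Ŷ_str) = Σₕ Nₕ²(1 − fₕ)sₕ²/nₕ.
B: 19518²·(1 − 988/19518)·566000/988 = 2.0719068 × 10^11.
A: 5227²·(1 − 1193/5227)·434100/1193 = 7.6725148 × 10^9.
Sum = 2.1486319 × 10^11.

2.1486 × 10^11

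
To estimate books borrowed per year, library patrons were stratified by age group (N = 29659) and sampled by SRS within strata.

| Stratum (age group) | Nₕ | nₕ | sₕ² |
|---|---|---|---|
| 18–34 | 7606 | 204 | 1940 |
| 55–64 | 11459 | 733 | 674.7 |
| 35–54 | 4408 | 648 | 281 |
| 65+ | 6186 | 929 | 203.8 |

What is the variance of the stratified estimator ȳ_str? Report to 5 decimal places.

Var(ȳ_str) = Σₕ Wₕ²(1 − fₕ)sₕ²/nₕ with Wₕ = Nₕ/N, N = 29659.
18–34: Wₕ = 0.25644830; term = 0.25644830²·(1 − 0.02682093)·1940/204 = 0.60864486.
55–64: Wₕ = 0.38635827; term = 0.38635827²·(1 − 0.06396719)·674.7/733 = 0.12861104.
35–54: Wₕ = 0.14862268; term = 0.14862268²·(1 − 0.14700544)·281/648 = 0.0081704831.
65+: Wₕ = 0.20857075; term = 0.20857075²·(1 − 0.15017782)·203.8/929 = 0.0081100466.
Sum = 0.75353643.

0.75354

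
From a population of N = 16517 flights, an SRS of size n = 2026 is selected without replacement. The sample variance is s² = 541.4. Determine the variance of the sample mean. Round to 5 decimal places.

0.23445

Under SRS without replacement, Var(ȳ) = (1 − f)·s²/n with f = n/N = 2026/16517 = 0.12266150.
Var(ȳ) = (1 − 0.12266150)·541.4/2026 = 0.87733850·0.26722606 = 0.23444771.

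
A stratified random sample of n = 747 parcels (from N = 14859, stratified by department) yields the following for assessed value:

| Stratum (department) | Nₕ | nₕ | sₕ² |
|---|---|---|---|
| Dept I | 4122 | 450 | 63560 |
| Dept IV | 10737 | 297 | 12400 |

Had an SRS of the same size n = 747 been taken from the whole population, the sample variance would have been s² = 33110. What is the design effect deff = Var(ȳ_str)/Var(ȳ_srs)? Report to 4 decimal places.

0.7336

Var(ȳ_str) = Σ Wₕ²(1−fₕ)sₕ²/nₕ with Wₕ = Nₕ/14859:
  Dept I: (4122/14859)²·(1−450/4122)·63560/450 = 9.6828425
  Dept IV: (10737/14859)²·(1−297/10737)·12400/297 = 21.196762
  → Var(ȳ_str) = 30.879605.
Var(ȳ_srs) = (1 − 747/14859)·33110/747 = 42.095683.
deff = 30.879605 / 42.095683 = 0.7336.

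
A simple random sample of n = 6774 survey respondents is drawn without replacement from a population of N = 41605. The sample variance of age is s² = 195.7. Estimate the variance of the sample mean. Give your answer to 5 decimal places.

0.02419

Under SRS without replacement, Var(ȳ) = (1 − f)·s²/n with f = n/N = 6774/41605 = 0.16281697.
Var(ȳ) = (1 − 0.16281697)·195.7/6774 = 0.83718303·0.028889873 = 0.024186111.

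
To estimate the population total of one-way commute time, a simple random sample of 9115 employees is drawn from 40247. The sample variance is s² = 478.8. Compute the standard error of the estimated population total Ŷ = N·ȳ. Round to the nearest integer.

8113

Var(Ŷ) = N²·Var(ȳ) = N²·(1 − n/N)·s²/n.
f = 9115/40247 = 0.22647651; Var(ȳ) = 0.77352349·478.8/9115 = 0.04063226.
Var(Ŷ) = 40247² · 0.04063226 = 6.5816988 × 10^7.
SE(Ŷ) = √(6.5816988 × 10^7) = 8113.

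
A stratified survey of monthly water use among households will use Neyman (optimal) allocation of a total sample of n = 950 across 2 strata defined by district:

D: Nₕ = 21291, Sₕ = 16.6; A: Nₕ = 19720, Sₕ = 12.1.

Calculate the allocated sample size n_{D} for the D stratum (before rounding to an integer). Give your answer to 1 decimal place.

Neyman allocation: nₕ = n·NₕSₕ / Σⱼ NⱼSⱼ.
Σ NⱼSⱼ = 21291·16.6 + 19720·12.1 = 592042.6.
n_{D} = 950·21291·16.6 / 592042.6 = 567.1.

567.1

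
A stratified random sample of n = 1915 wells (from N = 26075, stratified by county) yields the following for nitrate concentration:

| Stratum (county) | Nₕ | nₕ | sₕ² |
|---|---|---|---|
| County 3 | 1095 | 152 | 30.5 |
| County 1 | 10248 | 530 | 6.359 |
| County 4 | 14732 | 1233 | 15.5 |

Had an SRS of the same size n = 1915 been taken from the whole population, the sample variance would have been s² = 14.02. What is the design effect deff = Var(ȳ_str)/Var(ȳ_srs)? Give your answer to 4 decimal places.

0.8460

Var(ȳ_str) = Σ Wₕ²(1−fₕ)sₕ²/nₕ with Wₕ = Nₕ/26075:
  County 3: (1095/26075)²·(1−152/1095)·30.5/152 = 3.0474278 × 10^-4
  County 1: (10248/26075)²·(1−530/10248)·6.359/530 = 0.0017574393
  County 4: (14732/26075)²·(1−1233/14732)·15.5/1233 = 0.0036769125
  → Var(ȳ_str) = 0.0057390946.
Var(ȳ_srs) = (1 − 1915/26075)·14.02/1915 = 0.0067834691.
deff = 0.0057390946 / 0.0067834691 = 0.8460.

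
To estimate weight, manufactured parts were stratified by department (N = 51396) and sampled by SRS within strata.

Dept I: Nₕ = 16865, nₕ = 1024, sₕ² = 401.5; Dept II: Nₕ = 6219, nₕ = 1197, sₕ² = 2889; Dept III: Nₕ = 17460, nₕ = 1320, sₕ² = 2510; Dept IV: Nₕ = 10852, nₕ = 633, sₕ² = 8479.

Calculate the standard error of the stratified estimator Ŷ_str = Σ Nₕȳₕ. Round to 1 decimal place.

Var(Ŷ_str) = Σₕ Nₕ²(1 − fₕ)sₕ²/nₕ.
Dept I: 16865²·(1 − 1024/16865)·401.5/1024 = 1.0475012 × 10^8.
Dept II: 6219²·(1 − 1197/6219)·2889/1197 = 7.5379049 × 10^7.
Dept III: 17460²·(1 − 1320/17460)·2510/1320 = 5.3585534 × 10^8.
Dept IV: 10852²·(1 − 633/10852)·8479/633 = 1.4854537 × 10^9.
Sum = 2.2014382 × 10^9.
SE = √(2.2014382 × 10^9) = 46919.5.

46919.5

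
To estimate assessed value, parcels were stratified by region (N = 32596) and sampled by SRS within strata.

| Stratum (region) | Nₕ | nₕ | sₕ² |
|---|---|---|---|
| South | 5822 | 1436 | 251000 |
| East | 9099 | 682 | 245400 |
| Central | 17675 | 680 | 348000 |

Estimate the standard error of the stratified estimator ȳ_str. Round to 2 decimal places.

13.22

Var(ȳ_str) = Σₕ Wₕ²(1 − fₕ)sₕ²/nₕ with Wₕ = Nₕ/N, N = 32596.
South: Wₕ = 0.17861087; term = 0.17861087²·(1 − 0.24665064)·251000/1436 = 4.200795.
East: Wₕ = 0.27914468; term = 0.27914468²·(1 − 0.07495329)·245400/682 = 25.936571.
Central: Wₕ = 0.54224445; term = 0.54224445²·(1 − 0.03847242)·348000/680 = 144.6846.
Sum = 174.82197.
SE = √(174.82197) = 13.22.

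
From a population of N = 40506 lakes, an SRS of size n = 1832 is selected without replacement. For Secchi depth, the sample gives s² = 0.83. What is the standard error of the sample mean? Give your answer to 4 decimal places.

Under SRS without replacement, Var(ȳ) = (1 − f)·s²/n with f = n/N = 1832/40506 = 0.04522787.
Var(ȳ) = (1 − 0.04522787)·0.83/1832 = 0.95477213·4.5305677 × 10^-4 = 4.3256598 × 10^-4.
SE(ȳ) = √(4.3256598 × 10^-4) = 0.0208.

0.0208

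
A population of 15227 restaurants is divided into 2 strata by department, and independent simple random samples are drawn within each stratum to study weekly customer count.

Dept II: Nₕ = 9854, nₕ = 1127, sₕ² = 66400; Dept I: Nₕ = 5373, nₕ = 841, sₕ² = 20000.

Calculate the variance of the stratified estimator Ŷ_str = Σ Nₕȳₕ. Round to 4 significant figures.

5.646 × 10^9

Var(Ŷ_str) = Σₕ Nₕ²(1 − fₕ)sₕ²/nₕ.
Dept II: 9854²·(1 − 1127/9854)·66400/1127 = 5.0666592 × 10^9.
Dept I: 5373²·(1 − 841/5373)·20000/841 = 5.790829 × 10^8.
Sum = 5.6457421 × 10^9.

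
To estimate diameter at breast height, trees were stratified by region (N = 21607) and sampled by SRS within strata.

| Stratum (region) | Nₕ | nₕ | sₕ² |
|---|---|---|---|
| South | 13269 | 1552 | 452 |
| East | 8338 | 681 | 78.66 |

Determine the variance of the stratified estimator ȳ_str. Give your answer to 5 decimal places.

Var(ȳ_str) = Σₕ Wₕ²(1 − fₕ)sₕ²/nₕ with Wₕ = Nₕ/N, N = 21607.
South: Wₕ = 0.61410654; term = 0.61410654²·(1 − 0.11696435)·452/1552 = 0.096986748.
East: Wₕ = 0.38589346; term = 0.38589346²·(1 − 0.08167426)·78.66/681 = 0.015795684.
Sum = 0.11278243.

0.11278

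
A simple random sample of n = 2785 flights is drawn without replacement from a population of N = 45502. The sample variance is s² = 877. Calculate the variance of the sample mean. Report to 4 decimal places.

Under SRS without replacement, Var(ȳ) = (1 − f)·s²/n with f = n/N = 2785/45502 = 0.06120610.
Var(ȳ) = (1 − 0.06120610)·877/2785 = 0.93879390·0.31490126 = 0.29562738.

0.2956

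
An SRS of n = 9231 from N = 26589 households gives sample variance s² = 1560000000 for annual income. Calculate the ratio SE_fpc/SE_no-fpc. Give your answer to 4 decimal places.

0.8080

f = n/N = 9231/26589 = 0.34717364.
SE_no-fpc = √(s²/n) = 411.09096; SE_fpc = √((1−f)s²/n) = 332.15192.
Ratio = √(1−f) = 0.80797671.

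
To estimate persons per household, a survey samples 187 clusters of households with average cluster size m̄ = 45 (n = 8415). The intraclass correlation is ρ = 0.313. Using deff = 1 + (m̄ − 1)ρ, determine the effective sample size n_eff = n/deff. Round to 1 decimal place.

569.7

deff = 1 + (45 − 1)·0.313 = 1 + 13.772 = 14.772.
n_eff = 8415 / 14.772 = 569.7.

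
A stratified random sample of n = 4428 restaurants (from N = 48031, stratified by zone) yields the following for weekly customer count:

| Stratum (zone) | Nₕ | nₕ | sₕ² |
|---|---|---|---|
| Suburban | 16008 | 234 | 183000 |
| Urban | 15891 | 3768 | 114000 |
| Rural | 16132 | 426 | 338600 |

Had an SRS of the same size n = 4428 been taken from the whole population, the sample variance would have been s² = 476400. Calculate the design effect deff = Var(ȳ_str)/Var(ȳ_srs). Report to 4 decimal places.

Var(ȳ_str) = Σ Wₕ²(1−fₕ)sₕ²/nₕ with Wₕ = Nₕ/48031:
  Suburban: (16008/48031)²·(1−234/16008)·183000/234 = 85.599433
  Urban: (15891/48031)²·(1−3768/15891)·114000/3768 = 2.5264577
  Rural: (16132/48031)²·(1−426/16132)·338600/426 = 87.294705
  → Var(ȳ_str) = 175.4206.
Var(ȳ_srs) = (1 − 4428/48031)·476400/4428 = 97.669482.
deff = 175.4206 / 97.669482 = 1.7961.

1.7961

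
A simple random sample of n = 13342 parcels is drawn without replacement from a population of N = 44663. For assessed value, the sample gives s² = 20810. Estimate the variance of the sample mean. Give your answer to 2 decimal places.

1.09

Under SRS without replacement, Var(ȳ) = (1 − f)·s²/n with f = n/N = 13342/44663 = 0.29872601.
Var(ȳ) = (1 − 0.29872601)·20810/13342 = 0.70127399·1.5597362 = 1.0938024.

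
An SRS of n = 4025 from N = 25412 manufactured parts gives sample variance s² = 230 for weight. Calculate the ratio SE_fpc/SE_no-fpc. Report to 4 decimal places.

0.9174

f = n/N = 4025/25412 = 0.15838974.
SE_no-fpc = √(s²/n) = 0.23904572; SE_fpc = √((1−f)s²/n) = 0.21929892.
Ratio = √(1−f) = 0.91739319.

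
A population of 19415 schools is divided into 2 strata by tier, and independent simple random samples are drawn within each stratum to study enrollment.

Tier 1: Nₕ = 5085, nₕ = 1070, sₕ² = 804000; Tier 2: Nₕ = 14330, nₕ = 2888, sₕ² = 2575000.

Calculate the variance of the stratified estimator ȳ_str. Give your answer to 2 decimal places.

Var(ȳ_str) = Σₕ Wₕ²(1 − fₕ)sₕ²/nₕ with Wₕ = Nₕ/N, N = 19415.
Tier 1: Wₕ = 0.26191089; term = 0.26191089²·(1 − 0.21042281)·804000/1070 = 40.698086.
Tier 2: Wₕ = 0.73808911; term = 0.73808911²·(1 − 0.20153524)·2575000/2888 = 387.84071.
Sum = 428.5388.

428.54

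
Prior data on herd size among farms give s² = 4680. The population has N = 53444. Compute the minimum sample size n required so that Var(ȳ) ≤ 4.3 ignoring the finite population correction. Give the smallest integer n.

Without fpc, n₀ = s²/D = 4680/4.3 = 1088.3721.
Rounding up, n = 1089.

1089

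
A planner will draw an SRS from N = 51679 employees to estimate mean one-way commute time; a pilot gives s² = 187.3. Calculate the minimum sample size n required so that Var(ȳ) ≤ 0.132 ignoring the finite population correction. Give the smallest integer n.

Without fpc, n₀ = s²/D = 187.3/0.132 = 1418.9394.
Rounding up, n = 1419.

1419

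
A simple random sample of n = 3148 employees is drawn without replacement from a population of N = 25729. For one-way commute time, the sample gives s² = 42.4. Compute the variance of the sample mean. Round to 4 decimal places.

0.0118

Under SRS without replacement, Var(ȳ) = (1 − f)·s²/n with f = n/N = 3148/25729 = 0.12235221.
Var(ȳ) = (1 − 0.12235221)·42.4/3148 = 0.87764779·0.013468869 = 0.011820923.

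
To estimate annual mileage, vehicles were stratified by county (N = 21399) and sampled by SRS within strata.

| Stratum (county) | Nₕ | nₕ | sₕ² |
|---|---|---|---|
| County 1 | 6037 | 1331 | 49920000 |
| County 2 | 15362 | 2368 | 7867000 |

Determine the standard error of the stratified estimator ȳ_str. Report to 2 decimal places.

Var(ȳ_str) = Σₕ Wₕ²(1 − fₕ)sₕ²/nₕ with Wₕ = Nₕ/N, N = 21399.
County 1: Wₕ = 0.28211599; term = 0.28211599²·(1 − 0.22047375)·49920000/1331 = 2326.9265.
County 2: Wₕ = 0.71788401; term = 0.71788401²·(1 − 0.15414660)·7867000/2368 = 1448.2086.
Sum = 3775.1351.
SE = √(3775.1351) = 61.44.

61.44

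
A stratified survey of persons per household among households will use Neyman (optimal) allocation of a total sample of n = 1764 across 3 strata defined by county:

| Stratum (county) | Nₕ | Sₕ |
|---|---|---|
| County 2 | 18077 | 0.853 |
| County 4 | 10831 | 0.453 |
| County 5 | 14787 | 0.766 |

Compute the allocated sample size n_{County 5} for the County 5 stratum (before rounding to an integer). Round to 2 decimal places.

Neyman allocation: nₕ = n·NₕSₕ / Σⱼ NⱼSⱼ.
Σ NⱼSⱼ = 18077·0.853 + 10831·0.453 + 14787·0.766 = 31652.966.
n_{County 5} = 1764·14787·0.766 / 31652.966 = 631.24.

631.24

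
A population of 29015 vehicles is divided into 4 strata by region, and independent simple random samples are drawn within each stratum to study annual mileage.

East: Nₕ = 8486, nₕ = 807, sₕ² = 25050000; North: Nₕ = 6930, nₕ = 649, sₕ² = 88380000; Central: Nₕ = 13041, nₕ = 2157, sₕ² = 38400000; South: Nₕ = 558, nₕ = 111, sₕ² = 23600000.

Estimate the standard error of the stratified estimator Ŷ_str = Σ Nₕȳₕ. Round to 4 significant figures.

3.245 × 10^6

Var(Ŷ_str) = Σₕ Nₕ²(1 − fₕ)sₕ²/nₕ.
East: 8486²·(1 − 807/8486)·25050000/807 = 2.0227485 × 10^12.
North: 6930²·(1 − 649/6930)·88380000/649 = 5.9274968 × 10^12.
Central: 13041²·(1 − 2157/13041)·38400000/2157 = 2.5268561 × 10^12.
South: 558²·(1 − 111/558)·23600000/111 = 5.3031114 × 10^10.
Sum = 1.0530133 × 10^13.
SE = √(1.0530133 × 10^13) = 3.245 × 10^6.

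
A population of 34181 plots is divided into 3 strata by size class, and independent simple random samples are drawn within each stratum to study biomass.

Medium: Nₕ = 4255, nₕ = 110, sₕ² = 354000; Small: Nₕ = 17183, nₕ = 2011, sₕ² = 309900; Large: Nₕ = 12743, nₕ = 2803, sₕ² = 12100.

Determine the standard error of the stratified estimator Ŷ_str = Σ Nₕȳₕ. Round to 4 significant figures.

312200

Var(Ŷ_str) = Σₕ Nₕ²(1 − fₕ)sₕ²/nₕ.
Medium: 4255²·(1 − 110/4255)·354000/110 = 5.6758992 × 10^10.
Small: 17183²·(1 − 2011/17183)·309900/2011 = 4.0174579 × 10^10.
Large: 12743²·(1 − 2803/12743)·12100/2803 = 5.4678972 × 10^8.
Sum = 9.7480361 × 10^10.
SE = √(9.7480361 × 10^10) = 312200.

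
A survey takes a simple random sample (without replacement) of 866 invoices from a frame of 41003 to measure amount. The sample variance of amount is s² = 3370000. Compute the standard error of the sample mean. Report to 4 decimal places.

61.7193

Under SRS without replacement, Var(ȳ) = (1 − f)·s²/n with f = n/N = 866/41003 = 0.02112041.
Var(ȳ) = (1 − 0.02112041)·3370000/866 = 0.97887959·3891.455 = 3809.2659.
SE(ȳ) = √(3809.2659) = 61.7193.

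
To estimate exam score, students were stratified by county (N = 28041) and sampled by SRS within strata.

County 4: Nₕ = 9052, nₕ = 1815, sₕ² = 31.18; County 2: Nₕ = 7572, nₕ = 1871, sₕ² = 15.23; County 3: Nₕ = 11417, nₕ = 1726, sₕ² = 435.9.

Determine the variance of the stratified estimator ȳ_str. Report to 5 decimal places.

0.03742

Var(ȳ_str) = Σₕ Wₕ²(1 − fₕ)sₕ²/nₕ with Wₕ = Nₕ/N, N = 28041.
County 4: Wₕ = 0.32281302; term = 0.32281302²·(1 − 0.20050817)·31.18/1815 = 0.0014312503.
County 2: Wₕ = 0.27003317; term = 0.27003317²·(1 − 0.24709456)·15.23/1871 = 4.4689013 × 10^-4.
County 3: Wₕ = 0.40715381; term = 0.40715381²·(1 − 0.15117807)·435.9/1726 = 0.035536911.
Sum = 0.037415051.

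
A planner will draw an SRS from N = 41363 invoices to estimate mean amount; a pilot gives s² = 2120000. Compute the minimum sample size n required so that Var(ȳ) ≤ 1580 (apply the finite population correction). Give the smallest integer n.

Without fpc, n₀ = s²/D = 2120000/1580 = 1341.7722.
With fpc, (1 − n/N)·s²/n ≤ D requires n ≥ n₀/(1 + n₀/N) = 1341.7722/(1 + 1341.7722/41363) = 1299.6141.
Rounding up, n = 1300.

1300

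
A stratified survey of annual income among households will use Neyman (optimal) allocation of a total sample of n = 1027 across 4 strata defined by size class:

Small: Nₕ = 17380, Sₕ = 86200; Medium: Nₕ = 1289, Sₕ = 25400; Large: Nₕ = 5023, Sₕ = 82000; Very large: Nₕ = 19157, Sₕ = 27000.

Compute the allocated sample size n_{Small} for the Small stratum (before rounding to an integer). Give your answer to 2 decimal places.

625.44

Neyman allocation: nₕ = n·NₕSₕ / Σⱼ NⱼSⱼ.
Σ NⱼSⱼ = 17380·86200 + 1289·25400 + 5023·82000 + 19157·27000 = 2.4600216 × 10^9.
n_{Small} = 1027·17380·86200 / (2.4600216 × 10^9) = 625.44.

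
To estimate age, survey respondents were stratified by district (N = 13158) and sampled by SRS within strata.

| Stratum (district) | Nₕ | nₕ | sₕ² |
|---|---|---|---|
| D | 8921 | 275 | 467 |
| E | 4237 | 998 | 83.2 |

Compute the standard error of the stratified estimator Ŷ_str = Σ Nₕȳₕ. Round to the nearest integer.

Var(Ŷ_str) = Σₕ Nₕ²(1 − fₕ)sₕ²/nₕ.
D: 8921²·(1 − 275/8921)·467/275 = 1.309824 × 10^8.
E: 4237²·(1 − 998/4237)·83.2/998 = 1.1440953 × 10^6.
Sum = 1.321265 × 10^8.
SE = √(1.321265 × 10^8) = 11495.

11495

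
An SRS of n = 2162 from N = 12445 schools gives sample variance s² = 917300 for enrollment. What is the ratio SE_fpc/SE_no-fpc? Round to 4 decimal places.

0.9090

f = n/N = 2162/12445 = 0.17372439.
SE_no-fpc = √(s²/n) = 20.598133; SE_fpc = √((1−f)s²/n) = 18.723642.
Ratio = √(1−f) = 0.90899704.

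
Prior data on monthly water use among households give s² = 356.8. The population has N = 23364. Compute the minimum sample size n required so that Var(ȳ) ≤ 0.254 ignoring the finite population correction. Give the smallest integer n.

Without fpc, n₀ = s²/D = 356.8/0.254 = 1404.7244.
Rounding up, n = 1405.

1405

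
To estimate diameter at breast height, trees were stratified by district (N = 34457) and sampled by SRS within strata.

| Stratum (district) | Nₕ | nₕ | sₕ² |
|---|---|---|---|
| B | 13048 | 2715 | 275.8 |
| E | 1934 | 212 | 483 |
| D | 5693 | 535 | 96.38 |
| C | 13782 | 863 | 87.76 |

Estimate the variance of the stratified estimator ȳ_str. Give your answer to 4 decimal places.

Var(ȳ_str) = Σₕ Wₕ²(1 − fₕ)sₕ²/nₕ with Wₕ = Nₕ/N, N = 34457.
B: Wₕ = 0.37867487; term = 0.37867487²·(1 − 0.20807787)·275.8/2715 = 0.011535592.
E: Wₕ = 0.05612793; term = 0.05612793²·(1 − 0.10961737)·483/212 = 0.0063906637.
D: Wₕ = 0.16522042; term = 0.16522042²·(1 − 0.09397506)·96.38/535 = 0.004455544.
C: Wₕ = 0.39997678; term = 0.39997678²·(1 − 0.06261791)·87.76/863 = 0.015250077.
Sum = 0.037631877.

0.0376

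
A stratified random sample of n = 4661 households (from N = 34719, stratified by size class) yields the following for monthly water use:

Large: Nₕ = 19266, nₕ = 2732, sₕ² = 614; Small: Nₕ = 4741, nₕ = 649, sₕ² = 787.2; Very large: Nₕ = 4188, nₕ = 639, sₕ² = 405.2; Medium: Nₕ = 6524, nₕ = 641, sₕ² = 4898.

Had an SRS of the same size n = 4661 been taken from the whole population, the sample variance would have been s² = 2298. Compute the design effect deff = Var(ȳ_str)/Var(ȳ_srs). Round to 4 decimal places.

Var(ȳ_str) = Σ Wₕ²(1−fₕ)sₕ²/nₕ with Wₕ = Nₕ/34719:
  Large: (19266/34719)²·(1−2732/19266)·614/2732 = 0.059391289
  Small: (4741/34719)²·(1−649/4741)·787.2/649 = 0.019521427
  Very large: (4188/34719)²·(1−639/4188)·405.2/639 = 0.0078189212
  Medium: (6524/34719)²·(1−641/6524)·4898/641 = 0.24329833
  → Var(ȳ_str) = 0.33002997.
Var(ȳ_srs) = (1 − 4661/34719)·2298/4661 = 0.42683871.
deff = 0.33002997 / 0.42683871 = 0.7732.

0.7732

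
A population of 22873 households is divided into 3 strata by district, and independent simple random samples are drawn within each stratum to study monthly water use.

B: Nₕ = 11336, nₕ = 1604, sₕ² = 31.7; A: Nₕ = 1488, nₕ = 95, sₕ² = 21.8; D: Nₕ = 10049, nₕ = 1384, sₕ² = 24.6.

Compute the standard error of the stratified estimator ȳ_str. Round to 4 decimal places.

Var(ȳ_str) = Σₕ Wₕ²(1 − fₕ)sₕ²/nₕ with Wₕ = Nₕ/N, N = 22873.
B: Wₕ = 0.49560617; term = 0.49560617²·(1 − 0.14149612)·31.7/1604 = 0.0041674517.
A: Wₕ = 0.06505487; term = 0.06505487²·(1 − 0.06384409)·21.8/95 = 9.0916075 × 10^-4.
D: Wₕ = 0.43933896; term = 0.43933896²·(1 − 0.13772515)·24.6/1384 = 0.0029583133.
Sum = 0.0080349258.
SE = √(0.0080349258) = 0.0896.

0.0896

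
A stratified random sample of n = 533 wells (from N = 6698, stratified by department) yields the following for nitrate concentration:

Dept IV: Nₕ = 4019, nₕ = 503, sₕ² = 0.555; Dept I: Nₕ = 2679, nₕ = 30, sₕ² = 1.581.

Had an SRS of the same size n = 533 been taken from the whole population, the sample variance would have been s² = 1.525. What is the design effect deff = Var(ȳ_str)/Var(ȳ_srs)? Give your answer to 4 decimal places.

Var(ȳ_str) = Σ Wₕ²(1−fₕ)sₕ²/nₕ with Wₕ = Nₕ/6698:
  Dept IV: (4019/6698)²·(1−503/4019)·0.555/503 = 3.4753743 × 10^-4
  Dept I: (2679/6698)²·(1−30/2679)·1.581/30 = 0.008336332
  → Var(ȳ_str) = 0.0086838694.
Var(ȳ_srs) = (1 − 533/6698)·1.525/533 = 0.0026334833.
deff = 0.0086838694 / 0.0026334833 = 3.2975.

3.2975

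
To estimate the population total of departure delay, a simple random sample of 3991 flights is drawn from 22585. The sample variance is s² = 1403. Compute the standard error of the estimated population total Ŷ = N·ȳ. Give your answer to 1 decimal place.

Var(Ŷ) = N²·Var(ȳ) = N²·(1 − n/N)·s²/n.
f = 3991/22585 = 0.17671021; Var(ȳ) = 0.82328979·1403/3991 = 0.28942009.
Var(Ŷ) = 22585² · 0.28942009 = 1.4762804 × 10^8.
SE(Ŷ) = √(1.4762804 × 10^8) = 12150.2.

12150.2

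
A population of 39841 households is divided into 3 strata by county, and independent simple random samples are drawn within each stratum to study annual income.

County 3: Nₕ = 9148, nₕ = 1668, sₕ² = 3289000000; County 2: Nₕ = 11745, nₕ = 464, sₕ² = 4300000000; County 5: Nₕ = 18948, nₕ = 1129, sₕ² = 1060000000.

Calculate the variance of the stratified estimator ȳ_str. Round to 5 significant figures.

Var(ȳ_str) = Σₕ Wₕ²(1 − fₕ)sₕ²/nₕ with Wₕ = Nₕ/N, N = 39841.
County 3: Wₕ = 0.22961271; term = 0.22961271²·(1 − 0.18233494)·3289000000/1668 = 85003.17.
County 2: Wₕ = 0.29479682; term = 0.29479682²·(1 − 0.03950617)·4300000000/464 = 773554.
County 5: Wₕ = 0.47559047; term = 0.47559047²·(1 − 0.05958412)·1060000000/1129 = 199709.24.
Sum = 1.0582664 × 10^6.

1.0583 × 10^6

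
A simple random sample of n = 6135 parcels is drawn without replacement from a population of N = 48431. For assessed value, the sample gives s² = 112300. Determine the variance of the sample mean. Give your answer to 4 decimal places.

Under SRS without replacement, Var(ȳ) = (1 − f)·s²/n with f = n/N = 6135/48431 = 0.12667506.
Var(ȳ) = (1 − 0.12667506)·112300/6135 = 0.87332494·18.304808 = 15.986046.

15.9860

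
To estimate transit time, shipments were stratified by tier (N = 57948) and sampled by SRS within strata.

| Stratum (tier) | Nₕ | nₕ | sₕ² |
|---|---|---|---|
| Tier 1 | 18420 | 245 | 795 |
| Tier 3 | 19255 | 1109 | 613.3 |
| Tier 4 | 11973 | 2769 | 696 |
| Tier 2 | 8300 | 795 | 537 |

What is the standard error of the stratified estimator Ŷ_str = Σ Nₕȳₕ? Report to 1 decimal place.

Var(Ŷ_str) = Σₕ Nₕ²(1 − fₕ)sₕ²/nₕ.
Tier 1: 18420²·(1 − 245/18420)·795/245 = 1.0863383 × 10^9.
Tier 3: 19255²·(1 − 1109/19255)·613.3/1109 = 1.9322613 × 10^8.
Tier 4: 11973²·(1 − 2769/11973)·696/2769 = 2.7699114 × 10^7.
Tier 2: 8300²·(1 − 795/8300)·537/795 = 4.2076145 × 10^7.
Sum = 1.3493397 × 10^9.
SE = √(1.3493397 × 10^9) = 36733.4.

36733.4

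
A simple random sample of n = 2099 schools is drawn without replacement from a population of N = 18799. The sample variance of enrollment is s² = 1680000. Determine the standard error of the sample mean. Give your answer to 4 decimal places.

26.6649

Under SRS without replacement, Var(ȳ) = (1 − f)·s²/n with f = n/N = 2099/18799 = 0.11165488.
Var(ȳ) = (1 − 0.11165488)·1680000/2099 = 0.88834512·800.38113 = 711.01468.
SE(ȳ) = √(711.01468) = 26.6649.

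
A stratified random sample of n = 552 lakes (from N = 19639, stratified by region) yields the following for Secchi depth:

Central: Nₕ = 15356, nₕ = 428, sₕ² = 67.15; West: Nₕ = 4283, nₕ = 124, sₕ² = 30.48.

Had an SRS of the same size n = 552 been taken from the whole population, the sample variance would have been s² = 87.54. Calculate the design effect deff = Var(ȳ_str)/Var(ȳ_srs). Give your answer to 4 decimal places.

0.6787

Var(ȳ_str) = Σ Wₕ²(1−fₕ)sₕ²/nₕ with Wₕ = Nₕ/19639:
  Central: (15356/19639)²·(1−428/15356)·67.15/428 = 0.093248797
  West: (4283/19639)²·(1−124/4283)·30.48/124 = 0.011352501
  → Var(ȳ_str) = 0.1046013.
Var(ȳ_srs) = (1 − 552/19639)·87.54/552 = 0.1541295.
deff = 0.1046013 / 0.1541295 = 0.6787.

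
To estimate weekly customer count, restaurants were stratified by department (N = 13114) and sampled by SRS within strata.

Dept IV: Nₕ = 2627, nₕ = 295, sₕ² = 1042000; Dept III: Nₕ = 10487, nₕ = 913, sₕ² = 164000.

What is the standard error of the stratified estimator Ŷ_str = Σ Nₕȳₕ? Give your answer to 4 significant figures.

199200

Var(Ŷ_str) = Σₕ Nₕ²(1 − fₕ)sₕ²/nₕ.
Dept IV: 2627²·(1 − 295/2627)·1042000/295 = 2.1638857 × 10^10.
Dept III: 10487²·(1 − 913/10487)·164000/913 = 1.8035067 × 10^10.
Sum = 3.9673924 × 10^10.
SE = √(3.9673924 × 10^10) = 199200.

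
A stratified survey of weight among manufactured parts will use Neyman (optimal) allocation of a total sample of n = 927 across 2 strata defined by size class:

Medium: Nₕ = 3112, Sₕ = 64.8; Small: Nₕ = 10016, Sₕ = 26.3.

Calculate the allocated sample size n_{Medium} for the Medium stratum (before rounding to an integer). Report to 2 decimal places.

Neyman allocation: nₕ = n·NₕSₕ / Σⱼ NⱼSⱼ.
Σ NⱼSⱼ = 3112·64.8 + 10016·26.3 = 465078.4.
n_{Medium} = 927·3112·64.8 / 465078.4 = 401.95.

401.95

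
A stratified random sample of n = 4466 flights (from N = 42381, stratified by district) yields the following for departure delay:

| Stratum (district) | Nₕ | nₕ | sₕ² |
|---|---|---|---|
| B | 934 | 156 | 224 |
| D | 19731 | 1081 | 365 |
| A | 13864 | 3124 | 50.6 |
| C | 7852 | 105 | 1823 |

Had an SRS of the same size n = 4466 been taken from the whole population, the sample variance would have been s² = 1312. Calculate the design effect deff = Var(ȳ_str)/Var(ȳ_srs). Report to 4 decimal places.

2.5078

Var(ȳ_str) = Σ Wₕ²(1−fₕ)sₕ²/nₕ with Wₕ = Nₕ/42381:
  B: (934/42381)²·(1−156/934)·224/156 = 5.8090818 × 10^-4
  D: (19731/42381)²·(1−1081/19731)·365/1081 = 0.069175563
  A: (13864/42381)²·(1−3124/13864)·50.6/3124 = 0.0013427338
  C: (7852/42381)²·(1−105/7852)·1823/105 = 0.58798848
  → Var(ȳ_str) = 0.65908768.
Var(ȳ_srs) = (1 − 4466/42381)·1312/4466 = 0.26281792.
deff = 0.65908768 / 0.26281792 = 2.5078.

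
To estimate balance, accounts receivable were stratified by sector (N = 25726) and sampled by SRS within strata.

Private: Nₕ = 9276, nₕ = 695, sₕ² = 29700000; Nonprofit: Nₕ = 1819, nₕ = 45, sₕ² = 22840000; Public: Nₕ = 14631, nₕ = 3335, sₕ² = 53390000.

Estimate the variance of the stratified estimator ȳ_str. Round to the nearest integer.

11612

Var(ȳ_str) = Σₕ Wₕ²(1 − fₕ)sₕ²/nₕ with Wₕ = Nₕ/N, N = 25726.
Private: Wₕ = 0.36056907; term = 0.36056907²·(1 − 0.07492454)·29700000/695 = 5139.5578.
Nonprofit: Wₕ = 0.07070668; term = 0.07070668²·(1 − 0.02473887)·22840000/45 = 2474.716.
Public: Wₕ = 0.56872425; term = 0.56872425²·(1 − 0.22794067)·53390000/3335 = 3997.7741.
Sum = 11612.048.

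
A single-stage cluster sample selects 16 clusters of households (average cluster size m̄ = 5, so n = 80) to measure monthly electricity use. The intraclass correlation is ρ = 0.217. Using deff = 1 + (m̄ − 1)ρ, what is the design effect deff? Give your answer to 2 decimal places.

deff = 1 + (5 − 1)·0.217 = 1 + 0.868 = 1.868.

1.87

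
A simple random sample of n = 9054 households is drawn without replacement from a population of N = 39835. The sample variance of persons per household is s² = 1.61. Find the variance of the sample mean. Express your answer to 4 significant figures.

Under SRS without replacement, Var(ȳ) = (1 − f)·s²/n with f = n/N = 9054/39835 = 0.22728756.
Var(ȳ) = (1 − 0.22728756)·1.61/9054 = 0.77271244·1.7782196 × 10^-4 = 1.3740524 × 10^-4.

1.374 × 10^-4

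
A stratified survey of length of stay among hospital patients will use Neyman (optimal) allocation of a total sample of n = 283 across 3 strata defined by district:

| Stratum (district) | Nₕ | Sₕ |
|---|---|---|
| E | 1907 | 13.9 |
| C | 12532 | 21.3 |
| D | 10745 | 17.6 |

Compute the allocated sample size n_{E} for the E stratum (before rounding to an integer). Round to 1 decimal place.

15.5

Neyman allocation: nₕ = n·NₕSₕ / Σⱼ NⱼSⱼ.
Σ NⱼSⱼ = 1907·13.9 + 12532·21.3 + 10745·17.6 = 482550.9.
n_{E} = 283·1907·13.9 / 482550.9 = 15.5.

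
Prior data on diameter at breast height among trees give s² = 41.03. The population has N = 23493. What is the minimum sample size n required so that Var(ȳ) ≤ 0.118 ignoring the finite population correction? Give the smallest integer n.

Without fpc, n₀ = s²/D = 41.03/0.118 = 347.7119.
Rounding up, n = 348.

348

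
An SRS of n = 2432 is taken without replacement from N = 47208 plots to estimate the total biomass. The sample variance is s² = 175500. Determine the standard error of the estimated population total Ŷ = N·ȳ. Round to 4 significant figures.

390600

Var(Ŷ) = N²·Var(ȳ) = N²·(1 − n/N)·s²/n.
f = 2432/47208 = 0.05151669; Var(ȳ) = 0.94848331·175500/2432 = 68.445239.
Var(Ŷ) = 47208² · 68.445239 = 1.5253674 × 10^11.
SE(Ŷ) = √(1.5253674 × 10^11) = 390600.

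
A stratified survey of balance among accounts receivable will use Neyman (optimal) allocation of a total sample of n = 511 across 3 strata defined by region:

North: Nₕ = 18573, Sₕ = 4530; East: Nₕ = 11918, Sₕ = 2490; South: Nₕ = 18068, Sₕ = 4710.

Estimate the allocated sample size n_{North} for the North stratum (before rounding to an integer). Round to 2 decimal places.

216.14

Neyman allocation: nₕ = n·NₕSₕ / Σⱼ NⱼSⱼ.
Σ NⱼSⱼ = 18573·4530 + 11918·2490 + 18068·4710 = 1.9891179 × 10^8.
n_{North} = 511·18573·4530 / (1.9891179 × 10^8) = 216.14.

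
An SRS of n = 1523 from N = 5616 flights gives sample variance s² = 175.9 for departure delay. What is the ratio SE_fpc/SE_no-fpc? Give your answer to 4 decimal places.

0.8537

f = n/N = 1523/5616 = 0.27118946.
SE_no-fpc = √(s²/n) = 0.33984663; SE_fpc = √((1−f)s²/n) = 0.29012843.
Ratio = √(1−f) = 0.85370401.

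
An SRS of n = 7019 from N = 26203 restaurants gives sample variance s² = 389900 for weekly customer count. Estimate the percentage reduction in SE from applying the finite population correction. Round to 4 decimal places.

14.4354

f = n/N = 7019/26203 = 0.26787009.
SE_no-fpc = √(s²/n) = 7.4531351; SE_fpc = √((1−f)s²/n) = 6.3772445.
Ratio = √(1−f) = 0.85564590. Reduction = 100·(1 − 0.85564590) = 14.4354%.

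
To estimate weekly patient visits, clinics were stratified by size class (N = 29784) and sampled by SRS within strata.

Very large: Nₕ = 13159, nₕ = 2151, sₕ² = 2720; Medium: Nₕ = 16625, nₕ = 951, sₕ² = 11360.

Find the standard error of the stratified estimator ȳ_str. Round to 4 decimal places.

1.9275

Var(ȳ_str) = Σₕ Wₕ²(1 − fₕ)sₕ²/nₕ with Wₕ = Nₕ/N, N = 29784.
Very large: Wₕ = 0.44181440; term = 0.44181440²·(1 − 0.16346227)·2720/2151 = 0.20648749.
Medium: Wₕ = 0.55818560; term = 0.55818560²·(1 − 0.05720301)·11360/951 = 3.5089184.
Sum = 3.7154059.
SE = √(3.7154059) = 1.9275.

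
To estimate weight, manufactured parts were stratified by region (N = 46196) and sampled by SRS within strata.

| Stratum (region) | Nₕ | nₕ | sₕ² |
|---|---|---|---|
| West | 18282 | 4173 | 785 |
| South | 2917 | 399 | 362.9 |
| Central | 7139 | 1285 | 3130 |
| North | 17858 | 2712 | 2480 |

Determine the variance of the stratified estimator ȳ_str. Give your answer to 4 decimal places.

Var(ȳ_str) = Σₕ Wₕ²(1 − fₕ)sₕ²/nₕ with Wₕ = Nₕ/N, N = 46196.
West: Wₕ = 0.39574855; term = 0.39574855²·(1 − 0.22825730)·785/4173 = 0.022736964.
South: Wₕ = 0.06314400; term = 0.06314400²·(1 − 0.13678437)·362.9/399 = 0.003130383.
Central: Wₕ = 0.15453719; term = 0.15453719²·(1 − 0.17999720)·3130/1285 = 0.04770046.
North: Wₕ = 0.38657027; term = 0.38657027²·(1 − 0.15186471)·2480/2712 = 0.11590016.
Sum = 0.18946797.

0.1895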